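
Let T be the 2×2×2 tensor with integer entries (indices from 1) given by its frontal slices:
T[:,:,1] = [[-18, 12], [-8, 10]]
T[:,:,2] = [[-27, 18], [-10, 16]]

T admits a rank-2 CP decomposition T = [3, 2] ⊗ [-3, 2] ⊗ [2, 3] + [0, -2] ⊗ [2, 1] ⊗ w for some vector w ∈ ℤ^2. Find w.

w = [-1, -2]

Subtract the known terms from T to get the rank-1 residual R = [0, -2] ⊗ [2, 1] ⊗ w, so R[i,j,k] = a[i]·b[j]·w[k]. Pick indices with nonzero a[2]·b[1] = (-2)·(2) = -4. Only the fibre through (2,1,·) is needed: R[2,1,:] = T[2,1,:] − Σₗ aₗ[2]bₗ[1]cₗ = [-8, -10] − (2)·(-3)·[2, 3] = [4, 8]. Then w[k] = R[2,1,k] / -4 for each k, giving w = [4, 8] / -4 = [-1, -2].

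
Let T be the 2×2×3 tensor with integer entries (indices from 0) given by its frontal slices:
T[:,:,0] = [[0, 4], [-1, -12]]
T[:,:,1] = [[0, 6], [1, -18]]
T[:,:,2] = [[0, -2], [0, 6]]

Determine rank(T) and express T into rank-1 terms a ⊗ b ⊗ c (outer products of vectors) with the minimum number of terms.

rank(T) = 2

Lower bound: the mode-2 unfolding of T (rows indexed by j, columns by (i,k) = (0,0), (0,1), (0,2), (1,0), (1,1), (1,2)) is [[0, 0, 0, -1, 1, 0], [4, 6, -2, -12, -18, 6]].
There the 2×2 minor on rows j ∈ {0, 1}, columns (i,k) ∈ {(0,0), (1,0)} is det [[0, -1], [4, -12]] = 4 ≠ 0, so this unfolding has rank ≥ 2; CP rank is at least every unfolding rank, so rank(T) ≥ 2. (This is only a lower bound: in general the CP rank may exceed every unfolding rank, so we still need to exhibit 2 rank-1 terms summing to T.)
Upper bound — finding two terms. Write S_k = T[:,:,k] for the frontal slices: S₀ = [[0, 4], [-1, -12]], S₁ = [[0, 6], [1, -18]], S₂ = [[0, -2], [0, 6]].
If T = a₁ ⊗ b₁ ⊗ c₁ + a₂ ⊗ b₂ ⊗ c₂ then each S_k = c₁[k]·a₁b₁ᵀ + c₂[k]·a₂b₂ᵀ. S₀ and S₁ are linearly independent, so a₁b₁ᵀ and a₂b₂ᵀ must span the same plane of matrices: they are the rank-1 matrices of the form x·S₀ + y·S₁.
det(x·S₀ + y·S₁) is 4·x² + 2·xy − 6·y² = 2·(2·x + 3·y)(x − y), vanishing at (x:y) = (3:-2) and (1:1).
M₁ = 3·S₀ − 2·S₁ = [[0, 0], [-5, 0]] = (-5)·[0, 1][1, 0]ᵀ and M₂ = S₀ + S₁ = [[0, 10], [0, -30]] = 10·[1, -3][0, 1]ᵀ, so take a₁ = [0, 1], b₁ = [1, 0], a₂ = [1, -3], b₂ = [0, 1].
Each slice is an integer combination of E₁ = a₁b₁ᵀ and E₂ = a₂b₂ᵀ: S₀ = −E₁ + 4·E₂, S₁ = E₁ + 6·E₂, S₂ = −2·E₂; reading off coefficients, c₁ = [-1, 1, 0] and c₂ = [4, 6, -2].
Hence T = [0, 1] ⊗ [1, 0] ⊗ [-1, 1, 0] + [1, -3] ⊗ [0, 1] ⊗ [4, 6, -2], so rank(T) ≤ 2.
These bounds meet, so rank(T) = 2.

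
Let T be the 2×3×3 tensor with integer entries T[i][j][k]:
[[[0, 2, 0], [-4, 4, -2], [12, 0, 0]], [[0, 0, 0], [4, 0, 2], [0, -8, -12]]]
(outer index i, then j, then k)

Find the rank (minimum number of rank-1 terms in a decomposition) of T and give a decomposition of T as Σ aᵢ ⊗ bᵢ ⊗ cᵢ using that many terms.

rank(T) = 3

Lower bound: in the mode-3 unfolding of T (rows indexed by k, columns by (i,j)) the 3×3 minor on rows k ∈ {0, 1, 2}, columns (i,j) ∈ {(0,0), (0,1), (0,2)} is det [[0, -4, 12], [2, 4, 0], [0, -2, 0]] = -48 ≠ 0, so that unfolding has rank ≥ 3 and hence rank(T) ≥ 3 (CP rank is at least every unfolding rank, though it can be larger).
Upper bound: T is a sum of 3 rank-1 terms, T = [1, -1] ⊗ [0, 1, -2] ⊗ [-4, 0, -2] + [1, 0] ⊗ [1, 2, 2] ⊗ [0, 2, 0] + [1, 2] ⊗ [0, 0, 1] ⊗ [4, -4, -4] (one valid choice — decompositions are not unique — normalised so each a, b is primitive with positive first nonzero entry; check it by expanding all entries), so rank(T) ≤ 3.
These bounds meet, so rank(T) = 3.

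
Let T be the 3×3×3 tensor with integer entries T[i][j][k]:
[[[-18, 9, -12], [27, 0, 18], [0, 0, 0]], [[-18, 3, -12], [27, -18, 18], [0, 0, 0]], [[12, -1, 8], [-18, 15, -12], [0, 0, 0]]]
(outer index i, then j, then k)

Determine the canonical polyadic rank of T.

Lower bound: the mode-2 unfolding of T (rows indexed by j, columns by (i,k) = (0,0), (0,1), (0,2), (1,0), (1,1), (1,2), (2,0), (2,1), (2,2)) is [[-18, 9, -12, -18, 3, -12, 12, -1, 8], [27, 0, 18, 27, -18, 18, -18, 15, -12], [0, 0, 0, 0, 0, 0, 0, 0, 0]].
There the 2×2 minor on rows j ∈ {0, 1}, columns (i,k) ∈ {(0,0), (0,1)} is det [[-18, 9], [27, 0]] = -243 ≠ 0, so this unfolding has rank ≥ 2; CP rank is at least every unfolding rank, so rank(T) ≥ 2. (This is only a lower bound: in general the CP rank may exceed every unfolding rank, so we still need to exhibit 2 rank-1 terms summing to T.)
Upper bound — finding two terms. Write S_k = T[:,:,k] for the frontal slices: S₀ = [[-18, 27, 0], [-18, 27, 0], [12, -18, 0]], S₁ = [[9, 0, 0], [3, -18, 0], [-1, 15, 0]], S₂ = [[-12, 18, 0], [-12, 18, 0], [8, -12, 0]].
If T = a₁ (x) b₁ (x) c₁ + a₂ (x) b₂ (x) c₂ then each S_k = c₁[k]·a₁b₁ᵀ + c₂[k]·a₂b₂ᵀ. S₀ and S₁ are linearly independent, so a₁b₁ᵀ and a₂b₂ᵀ must span the same plane of matrices: they are the rank-1 matrices of the form x·S₀ + y·S₁.
The 2×2 minor of x·S₀ + y·S₁ on rows {0,1}, columns {0,1} is 486·xy − 162·y² = 162·(3·x − y)(y), vanishing at (x:y) = (1:3) and (1:0).
M₁ = S₀ + 3·S₁ = [[9, 27, 0], [-9, -27, 0], [9, 27, 0]] = 9·[1, -1, 1][1, 3, 0]ᵀ and M₂ = S₀ = [[-18, 27, 0], [-18, 27, 0], [12, -18, 0]] = (-3)·[3, 3, -2][2, -3, 0]ᵀ, so take a₁ = [1, -1, 1], b₁ = [1, 3, 0], a₂ = [3, 3, -2], b₂ = [2, -3, 0].
Each slice is an integer combination of E₁ = a₁b₁ᵀ and E₂ = a₂b₂ᵀ: S₀ = −3·E₂, S₁ = 3·E₁ + E₂, S₂ = −2·E₂; reading off coefficients, c₁ = [0, 3, 0] and c₂ = [-3, 1, -2].
Hence T = [1, -1, 1] (x) [1, 3, 0] (x) [0, 3, 0] + [3, 3, -2] (x) [2, -3, 0] (x) [-3, 1, -2], so rank(T) ≤ 2.
These bounds meet, so rank(T) = 2.
Check entry T[2,1,2] = -12: (1)·(3)·(0) + (-2)·(-3)·(-2) = -12.

2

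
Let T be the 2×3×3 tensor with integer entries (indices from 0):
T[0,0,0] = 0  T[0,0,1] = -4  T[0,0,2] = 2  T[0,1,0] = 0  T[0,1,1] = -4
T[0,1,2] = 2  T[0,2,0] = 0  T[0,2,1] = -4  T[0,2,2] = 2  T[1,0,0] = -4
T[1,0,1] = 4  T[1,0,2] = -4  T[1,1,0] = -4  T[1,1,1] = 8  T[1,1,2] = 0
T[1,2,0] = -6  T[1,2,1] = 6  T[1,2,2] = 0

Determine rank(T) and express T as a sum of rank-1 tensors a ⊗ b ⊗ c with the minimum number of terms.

rank(T) = 3

Lower bound: the mode-2 unfolding of T (rows indexed by j, columns by (i,k) = (0,0), (0,1), (0,2), (1,0), (1,1), (1,2)) is [[0, -4, 2, -4, 4, -4], [0, -4, 2, -4, 8, 0], [0, -4, 2, -6, 6, 0]].
There the 3×3 minor on rows j ∈ {0, 1, 2}, columns (i,k) ∈ {(0,1), (1,0), (1,1)} is det [[-4, -4, 4], [-4, -4, 8], [-4, -6, 6]] = -32 ≠ 0, so this unfolding has rank ≥ 3; CP rank is at least every unfolding rank, so rank(T) ≥ 3. (Flattening ranks never certify an upper bound on CP rank; for that we must actually write T with 3 rank-1 terms.)
Upper bound: T is a sum of 3 rank-1 terms, T = [0, 1] ⊗ [0, 1, 1] ⊗ [-8, -4, 4] + [0, 1] ⊗ [2, -2, -1] ⊗ [-2, -2, 0] + [1, -2] ⊗ [1, 1, 1] ⊗ [0, -4, 2] (written with every a and b primitive with positive leading entry and the scale carried by c; CP decompositions are not unique, and this one is verified by expanding entrywise), so rank(T) ≤ 3.
These bounds meet, so rank(T) = 3.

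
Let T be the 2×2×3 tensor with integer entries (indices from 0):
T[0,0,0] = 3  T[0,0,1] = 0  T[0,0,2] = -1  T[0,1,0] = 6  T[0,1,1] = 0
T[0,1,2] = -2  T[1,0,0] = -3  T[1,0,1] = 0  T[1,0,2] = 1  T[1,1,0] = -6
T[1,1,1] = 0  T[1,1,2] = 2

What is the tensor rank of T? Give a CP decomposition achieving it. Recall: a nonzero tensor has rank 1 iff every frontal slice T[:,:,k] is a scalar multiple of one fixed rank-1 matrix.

rank(T) = 1

Lower bound: T ≠ 0 (e.g. T[0,0,0] = 3), so rank(T) ≥ 1.
Upper bound: if T = a ⊗ b ⊗ c then every fibre of T is a multiple of the corresponding factor, so read the factors off the fibres through the nonzero entry T[0,0,0] = 3.
The mode-1 fibre T[:,0,0] = [3, -3] gives a = [1, -1] (primitive direction); the mode-2 fibre T[0,:,0] = [3, 6] gives b = [1, 2]; then c[k] = T[0,0,k] / (a[0]·b[0]) = [3, 0, -1] / 1 = [3, 0, -1].
Expanding [1, -1] ⊗ [1, 2] ⊗ [3, 0, -1] reproduces all 12 entries of T, so T = [1, -1] ⊗ [1, 2] ⊗ [3, 0, -1] and rank(T) ≤ 1.
These bounds meet, so rank(T) = 1.
Check entry T[1,0,1] = 0: (-1)·(1)·(0) = 0.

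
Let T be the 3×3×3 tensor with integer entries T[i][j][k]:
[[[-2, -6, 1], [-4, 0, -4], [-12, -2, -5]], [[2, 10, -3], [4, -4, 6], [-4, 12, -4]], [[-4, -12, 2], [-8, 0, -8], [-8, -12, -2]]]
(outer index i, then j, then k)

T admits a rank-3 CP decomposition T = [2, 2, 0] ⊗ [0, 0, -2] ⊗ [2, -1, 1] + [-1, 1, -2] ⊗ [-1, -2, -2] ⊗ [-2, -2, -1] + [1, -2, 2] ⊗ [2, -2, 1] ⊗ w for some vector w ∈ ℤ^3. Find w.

Subtract the known terms from T to get the rank-1 residual R = [1, -2, 2] ⊗ [2, -2, 1] ⊗ w, so R[i,j,k] = a[i]·b[j]·w[k]. Pick indices with nonzero a[0]·b[0] = (1)·(2) = 2. Only the fibre through (0,0,·) is needed: R[0,0,:] = T[0,0,:] − Σₗ aₗ[0]bₗ[0]cₗ = [-2, -6, 1] − (2)·(0)·[2, -1, 1] − (-1)·(-1)·[-2, -2, -1] = [0, -4, 2]. Then w[k] = R[0,0,k] / 2 for each k, giving w = [0, -4, 2] / 2 = [0, -2, 1].

w = [0, -2, 1]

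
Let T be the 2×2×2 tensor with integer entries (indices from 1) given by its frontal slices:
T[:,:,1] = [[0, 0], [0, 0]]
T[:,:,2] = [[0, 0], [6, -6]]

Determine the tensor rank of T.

1

Lower bound: T ≠ 0 (e.g. T[2,1,2] = 6), so rank(T) ≥ 1.
Upper bound: if T = a (x) b (x) c then every fibre of T is a multiple of the corresponding factor, so read the factors off the fibres through the nonzero entry T[2,1,2] = 6.
The mode-1 fibre T[:,1,2] = [0, 6] gives a = (0, 1) (primitive direction); the mode-2 fibre T[2,:,2] = [6, -6] gives b = (1, -1); then c[k] = T[2,1,k] / (a[2]·b[1]) = [0, 6] / 1 = (0, 6).
Expanding (0, 1) (x) (1, -1) (x) (0, 6) reproduces all 8 entries of T, so T = (0, 1) (x) (1, -1) (x) (0, 6) and rank(T) ≤ 1.
These bounds meet, so rank(T) = 1.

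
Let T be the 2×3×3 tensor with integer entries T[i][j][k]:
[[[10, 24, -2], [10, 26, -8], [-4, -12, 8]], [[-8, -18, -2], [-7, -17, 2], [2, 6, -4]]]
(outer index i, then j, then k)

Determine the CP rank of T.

2

Lower bound: the mode-2 unfolding of T (rows indexed by j, columns by (i,k) = (0,0), (0,1), (0,2), (1,0), (1,1), (1,2)) is [[10, 24, -2, -8, -18, -2], [10, 26, -8, -7, -17, 2], [-4, -12, 8, 2, 6, -4]].
There the 2×2 minor on rows j ∈ {0, 1}, columns (i,k) ∈ {(0,0), (0,1)} is det [[10, 24], [10, 26]] = 20 ≠ 0, so this unfolding has rank ≥ 2; CP rank is at least every unfolding rank, so rank(T) ≥ 2. (Unfolding ranks only ever bound the CP rank from below — rank(T) can be strictly larger than all of them — so the matching upper bound has to come from an explicit 2-term decomposition.)
Upper bound — finding two terms. Write S_k = T[:,:,k] for the frontal slices: S₀ = [[10, 10, -4], [-8, -7, 2]], S₁ = [[24, 26, -12], [-18, -17, 6]], S₂ = [[-2, -8, 8], [-2, 2, -4]].
If T = a₁ ⊗ b₁ ⊗ c₁ + a₂ ⊗ b₂ ⊗ c₂ then each S_k = c₁[k]·a₁b₁ᵀ + c₂[k]·a₂b₂ᵀ. S₀ and S₁ are linearly independent, so a₁b₁ᵀ and a₂b₂ᵀ must span the same plane of matrices: they are the rank-1 matrices of the form x·S₀ + y·S₁.
The 2×2 minor of x·S₀ + y·S₁ on rows {0,1}, columns {0,1} is 10·x² + 50·xy + 60·y² = 10·(x + 3·y)(x + 2·y), vanishing at (x:y) = (3:-1) and (2:-1).
M₁ = 3·S₀ − S₁ = [[6, 4, 0], [-6, -4, 0]] = 2·(1, -1)(3, 2, 0)ᵀ and M₂ = 2·S₀ − S₁ = [[-4, -6, 4], [2, 3, -2]] = −(2, -1)(2, 3, -2)ᵀ, so take a₁ = (1, -1), b₁ = (3, 2, 0), a₂ = (2, -1), b₂ = (2, 3, -2).
Each slice is an integer combination of E₁ = a₁b₁ᵀ and E₂ = a₂b₂ᵀ: S₀ = 2·E₁ + E₂, S₁ = 4·E₁ + 3·E₂, S₂ = 2·E₁ − 2·E₂; reading off coefficients, c₁ = (2, 4, 2) and c₂ = (1, 3, -2).
Hence T = (1, -1) ⊗ (3, 2, 0) ⊗ (2, 4, 2) + (2, -1) ⊗ (2, 3, -2) ⊗ (1, 3, -2), so rank(T) ≤ 2.
These bounds meet, so rank(T) = 2.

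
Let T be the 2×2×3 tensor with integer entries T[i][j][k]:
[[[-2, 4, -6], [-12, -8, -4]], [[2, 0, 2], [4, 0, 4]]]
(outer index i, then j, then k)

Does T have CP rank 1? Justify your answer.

The mode-1 unfolding of T (rows indexed by i, columns by (j,k) = (0,0), (0,1), (0,2), (1,0), (1,1), (1,2)) is [[-2, 4, -6, -12, -8, -4], [2, 0, 2, 4, 0, 4]].
There the 2×2 minor on rows i ∈ {0, 1}, columns (j,k) ∈ {(0,0), (0,1)} is det [[-2, 4], [2, 0]] = -8 ≠ 0, so this unfolding has rank ≥ 2; CP rank is at least every unfolding rank, so rank(T) ≥ 2.
In particular rank(T) ≥ 2 > 1, so T is not rank-1.

No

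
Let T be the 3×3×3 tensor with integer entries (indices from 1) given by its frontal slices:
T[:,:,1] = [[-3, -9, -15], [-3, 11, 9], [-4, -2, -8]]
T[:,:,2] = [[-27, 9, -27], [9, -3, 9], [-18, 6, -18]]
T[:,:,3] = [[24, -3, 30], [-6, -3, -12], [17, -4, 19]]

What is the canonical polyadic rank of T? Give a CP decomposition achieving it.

Lower bound: the mode-1 unfolding of T (rows indexed by i, columns by (j,k) = (1,1), (1,2), (1,3), (2,1), (2,2), (2,3), (3,1), (3,2), (3,3)) is [[-3, -27, 24, -9, 9, -3, -15, -27, 30], [-3, 9, -6, 11, -3, -3, 9, 9, -12], [-4, -18, 17, -2, 6, -4, -8, -18, 19]].
There the 2×2 minor on rows i ∈ {1, 2}, columns (j,k) ∈ {(1,1), (1,2)} is det [[-3, -27], [-3, 9]] = -108 ≠ 0, so this unfolding has rank ≥ 2; CP rank is at least every unfolding rank, so rank(T) ≥ 2. (Unfolding ranks only ever bound the CP rank from below — rank(T) can be strictly larger than all of them — so the matching upper bound has to come from an explicit 2-term decomposition.)
Upper bound — finding two terms. Write S_k = T[:,:,k] for the frontal slices: S₁ = [[-3, -9, -15], [-3, 11, 9], [-4, -2, -8]], S₂ = [[-27, 9, -27], [9, -3, 9], [-18, 6, -18]], S₃ = [[24, -3, 30], [-6, -3, -12], [17, -4, 19]].
If T = a₁ ∘ b₁ ∘ c₁ + a₂ ∘ b₂ ∘ c₂ then each S_k = c₁[k]·a₁b₁ᵀ + c₂[k]·a₂b₂ᵀ. S₁ and S₂ are linearly independent, so a₁b₁ᵀ and a₂b₂ᵀ must span the same plane of matrices: they are the rank-1 matrices of the form x·S₁ + y·S₂.
The 2×2 minor of x·S₁ + y·S₂ on rows {1,2}, columns {1,2} is −60·x² − 180·xy = (-60)·(x + 3·y)(x), vanishing at (x:y) = (3:-1) and (0:1).
M₁ = 3·S₁ − S₂ = [[18, -36, -18], [-18, 36, 18], [6, -12, -6]] = 6·[3, -3, 1][1, -2, -1]ᵀ and M₂ = S₂ = [[-27, 9, -27], [9, -3, 9], [-18, 6, -18]] = (-3)·[3, -1, 2][3, -1, 3]ᵀ, so take a₁ = [3, -3, 1], b₁ = [1, -2, -1], a₂ = [3, -1, 2], b₂ = [3, -1, 3].
Each slice is an integer combination of E₁ = a₁b₁ᵀ and E₂ = a₂b₂ᵀ: S₁ = 2·E₁ − E₂, S₂ = −3·E₂, S₃ = −E₁ + 3·E₂; reading off coefficients, c₁ = [2, 0, -1] and c₂ = [-1, -3, 3].
Hence T = [3, -3, 1] ∘ [1, -2, -1] ∘ [2, 0, -1] + [3, -1, 2] ∘ [3, -1, 3] ∘ [-1, -3, 3], so rank(T) ≤ 2.
These bounds meet, so rank(T) = 2.

rank(T) = 2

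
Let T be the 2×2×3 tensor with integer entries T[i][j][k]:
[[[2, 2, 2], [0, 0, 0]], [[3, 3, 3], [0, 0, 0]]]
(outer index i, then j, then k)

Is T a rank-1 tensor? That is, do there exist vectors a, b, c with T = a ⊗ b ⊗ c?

If T = a ⊗ b ⊗ c then every fibre of T is a multiple of the corresponding factor, so read the factors off the fibres through the nonzero entry T[0,0,0] = 2.
The mode-1 fibre T[:,0,0] = [2, 3] gives a = [2, 3] (primitive direction); the mode-2 fibre T[0,:,0] = [2, 0] gives b = [1, 0]; then c[k] = T[0,0,k] / (a[0]·b[0]) = [2, 2, 2] / 2 = [1, 1, 1].
Expanding [2, 3] ⊗ [1, 0] ⊗ [1, 1, 1] reproduces all 12 entries of T, so T = [2, 3] ⊗ [1, 0] ⊗ [1, 1, 1] and rank(T) ≤ 1.
Equivalently every frontal slice T[:,:,k] is c[k] times the rank-1 matrix [2, 3] ⊗ [1, 0]. So T has rank 1 (it is nonzero).

Yes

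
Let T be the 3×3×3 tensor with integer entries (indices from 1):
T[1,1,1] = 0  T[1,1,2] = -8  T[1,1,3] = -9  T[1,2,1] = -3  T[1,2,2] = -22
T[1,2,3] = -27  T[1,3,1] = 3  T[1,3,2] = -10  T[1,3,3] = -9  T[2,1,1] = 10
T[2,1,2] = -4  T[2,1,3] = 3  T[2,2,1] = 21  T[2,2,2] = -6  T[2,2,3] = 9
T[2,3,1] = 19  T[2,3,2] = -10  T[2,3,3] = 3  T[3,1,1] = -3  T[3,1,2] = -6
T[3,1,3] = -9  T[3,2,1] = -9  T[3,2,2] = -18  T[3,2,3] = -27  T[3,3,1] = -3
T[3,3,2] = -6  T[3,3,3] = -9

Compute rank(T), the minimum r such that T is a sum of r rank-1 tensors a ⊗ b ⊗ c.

Lower bound: the mode-1 unfolding of T (rows indexed by i, columns by (j,k) = (1,1), (1,2), (1,3), (2,1), (2,2), (2,3), (3,1), (3,2), (3,3)) is [[0, -8, -9, -3, -22, -27, 3, -10, -9], [10, -4, 3, 21, -6, 9, 19, -10, 3], [-3, -6, -9, -9, -18, -27, -3, -6, -9]].
There the 2×2 minor on rows i ∈ {1, 2}, columns (j,k) ∈ {(1,1), (1,2)} is det [[0, -8], [10, -4]] = 80 ≠ 0, so this unfolding has rank ≥ 2; CP rank is at least every unfolding rank, so rank(T) ≥ 2. (Flattening ranks never certify an upper bound on CP rank; for that we must actually write T with 2 rank-1 terms.)
Upper bound — finding two terms. Write S_k = T[:,:,k] for the frontal slices: S₁ = [[0, -3, 3], [10, 21, 19], [-3, -9, -3]], S₂ = [[-8, -22, -10], [-4, -6, -10], [-6, -18, -6]], S₃ = [[-9, -27, -9], [3, 9, 3], [-9, -27, -9]].
If T = a₁ ⊗ b₁ ⊗ c₁ + a₂ ⊗ b₂ ⊗ c₂ then each S_k = c₁[k]·a₁b₁ᵀ + c₂[k]·a₂b₂ᵀ. S₁ and S₂ are linearly independent, so a₁b₁ᵀ and a₂b₂ᵀ must span the same plane of matrices: they are the rank-1 matrices of the form x·S₁ + y·S₂.
The 2×2 minor of x·S₁ + y·S₂ on rows {1,2}, columns {1,2} is 30·x² + 40·xy − 40·y² = 10·(3·x − 2·y)(x + 2·y), vanishing at (x:y) = (2:3) and (2:-1).
M₁ = 2·S₁ + 3·S₂ = [[-24, -72, -24], [8, 24, 8], [-24, -72, -24]] = (-8)·(3, -1, 3)(1, 3, 1)ᵀ and M₂ = 2·S₁ − S₂ = [[8, 16, 16], [24, 48, 48], [0, 0, 0]] = 8·(1, 3, 0)(1, 2, 2)ᵀ, so take a₁ = (3, -1, 3), b₁ = (1, 3, 1), a₂ = (1, 3, 0), b₂ = (1, 2, 2).
Each slice is an integer combination of E₁ = a₁b₁ᵀ and E₂ = a₂b₂ᵀ: S₁ = −E₁ + 3·E₂, S₂ = −2·E₁ − 2·E₂, S₃ = −3·E₁; reading off coefficients, c₁ = (-1, -2, -3) and c₂ = (3, -2, 0).
Hence T = (3, -1, 3) ⊗ (1, 3, 1) ⊗ (-1, -2, -3) + (1, 3, 0) ⊗ (1, 2, 2) ⊗ (3, -2, 0), so rank(T) ≤ 2.
These bounds meet, so rank(T) = 2.

2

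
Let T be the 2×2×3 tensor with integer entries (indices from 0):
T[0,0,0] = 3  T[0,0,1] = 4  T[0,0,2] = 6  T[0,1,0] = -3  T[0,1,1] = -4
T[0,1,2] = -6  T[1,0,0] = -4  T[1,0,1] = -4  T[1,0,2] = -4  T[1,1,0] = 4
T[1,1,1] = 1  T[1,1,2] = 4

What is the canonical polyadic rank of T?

3

Lower bound: in the mode-3 unfolding of T (rows indexed by k, columns by (i,j)) the 3×3 minor on rows k ∈ {0, 1, 2}, columns (i,j) ∈ {(0,0), (1,0), (1,1)} is det [[3, -4, 4], [4, -4, 1], [6, -4, 4]] = 36 ≠ 0, so that unfolding has rank ≥ 3 and hence rank(T) ≥ 3 (CP rank is at least every unfolding rank, though it can be larger).
Upper bound: T is a sum of 3 rank-1 terms, T = (0, 1) (x) (2, 1) (x) (0, -1, 0) + (1, -1) (x) (1, -1) (x) (4, 2, 4) + (1, 0) (x) (1, -1) (x) (-1, 2, 2) (one valid choice — decompositions are not unique — normalised so each a, b is primitive with positive first nonzero entry; check it by expanding all entries), so rank(T) ≤ 3.
These bounds meet, so rank(T) = 3.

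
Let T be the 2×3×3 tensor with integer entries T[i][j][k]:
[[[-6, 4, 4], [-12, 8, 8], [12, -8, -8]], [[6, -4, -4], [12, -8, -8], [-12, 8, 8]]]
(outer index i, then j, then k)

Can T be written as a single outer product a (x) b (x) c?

If T = a (x) b (x) c then every fibre of T is a multiple of the corresponding factor, so read the factors off the fibres through the nonzero entry T[0,0,0] = -6.
The mode-1 fibre T[:,0,0] = [-6, 6] gives a = [1, -1] (primitive direction); the mode-2 fibre T[0,:,0] = [-6, -12, 12] gives b = [1, 2, -2]; then c[k] = T[0,0,k] / (a[0]·b[0]) = [-6, 4, 4] / 1 = [-6, 4, 4].
Expanding [1, -1] (x) [1, 2, -2] (x) [-6, 4, 4] reproduces all 18 entries of T, so T = [1, -1] (x) [1, 2, -2] (x) [-6, 4, 4] and rank(T) ≤ 1.
Equivalently every frontal slice T[:,:,k] is c[k] times the rank-1 matrix [1, -1] (x) [1, 2, -2]. So T has rank 1 (it is nonzero).

Yes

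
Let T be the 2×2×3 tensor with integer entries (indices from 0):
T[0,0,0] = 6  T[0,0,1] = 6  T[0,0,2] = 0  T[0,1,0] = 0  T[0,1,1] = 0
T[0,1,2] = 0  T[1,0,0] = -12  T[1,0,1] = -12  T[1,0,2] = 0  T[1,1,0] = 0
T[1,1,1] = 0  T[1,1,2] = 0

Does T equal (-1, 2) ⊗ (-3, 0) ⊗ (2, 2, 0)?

Reconstruct entrywise from the claimed factors. For example, T[0,1,2] = 0 and Σₗ aₗ[0]bₗ[1]cₗ[2] = (-1)·(0)·(0) = 0; checking all 12 entries, every one matches. The claim holds.

Yes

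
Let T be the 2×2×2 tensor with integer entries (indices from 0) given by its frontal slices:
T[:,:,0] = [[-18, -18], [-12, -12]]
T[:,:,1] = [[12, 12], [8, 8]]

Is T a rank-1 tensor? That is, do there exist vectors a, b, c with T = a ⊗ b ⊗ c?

If T = a ⊗ b ⊗ c then every fibre of T is a multiple of the corresponding factor, so read the factors off the fibres through the nonzero entry T[0,0,0] = -18.
The mode-1 fibre T[:,0,0] = [-18, -12] gives a = (3, 2) (primitive direction); the mode-2 fibre T[0,:,0] = [-18, -18] gives b = (1, 1); then c[k] = T[0,0,k] / (a[0]·b[0]) = [-18, 12] / 3 = (-6, 4).
Expanding (3, 2) ⊗ (1, 1) ⊗ (-6, 4) reproduces all 8 entries of T, so T = (3, 2) ⊗ (1, 1) ⊗ (-6, 4) and rank(T) ≤ 1.
Equivalently every frontal slice T[:,:,k] is c[k] times the rank-1 matrix (3, 2) ⊗ (1, 1). So T has rank 1 (it is nonzero).

Yes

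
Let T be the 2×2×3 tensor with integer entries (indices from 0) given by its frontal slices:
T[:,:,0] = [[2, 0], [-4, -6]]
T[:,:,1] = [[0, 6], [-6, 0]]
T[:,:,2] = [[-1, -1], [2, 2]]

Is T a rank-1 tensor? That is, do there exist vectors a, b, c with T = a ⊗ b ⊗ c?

The mode-3 unfolding of T (rows indexed by k, columns by (i,j) = (0,0), (0,1), (1,0), (1,1)) is [[2, 0, -4, -6], [0, 6, -6, 0], [-1, -1, 2, 2]].
There the 3×3 minor on rows k ∈ {0, 1, 2}, columns (i,j) ∈ {(0,0), (0,1), (1,0)} is det [[2, 0, -4], [0, 6, -6], [-1, -1, 2]] = -12 ≠ 0, so this unfolding has rank ≥ 3; CP rank is at least every unfolding rank, so rank(T) ≥ 3.
In particular rank(T) ≥ 3 > 1, so T is not rank-1.

No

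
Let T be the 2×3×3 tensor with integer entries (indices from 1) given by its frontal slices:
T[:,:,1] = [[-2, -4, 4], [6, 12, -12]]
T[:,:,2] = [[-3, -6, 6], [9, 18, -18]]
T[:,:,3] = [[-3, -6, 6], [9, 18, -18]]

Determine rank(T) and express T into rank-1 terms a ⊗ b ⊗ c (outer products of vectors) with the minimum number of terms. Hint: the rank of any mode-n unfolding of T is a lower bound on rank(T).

Lower bound: T ≠ 0 (e.g. T[1,1,1] = -2), so rank(T) ≥ 1.
Upper bound: if T = a ⊗ b ⊗ c then every fibre of T is a multiple of the corresponding factor, so read the factors off the fibres through the nonzero entry T[1,1,1] = -2.
The mode-1 fibre T[:,1,1] = [-2, 6] gives a = [1, -3] (primitive direction); the mode-2 fibre T[1,:,1] = [-2, -4, 4] gives b = [1, 2, -2]; then c[k] = T[1,1,k] / (a[1]·b[1]) = [-2, -3, -3] / 1 = [-2, -3, -3].
Expanding [1, -3] ⊗ [1, 2, -2] ⊗ [-2, -3, -3] reproduces all 18 entries of T, so T = [1, -3] ⊗ [1, 2, -2] ⊗ [-2, -3, -3] and rank(T) ≤ 1.
These bounds meet, so rank(T) = 1.
Check entry T[1,2,1] = -4: (1)·(2)·(-2) = -4.

rank(T) = 1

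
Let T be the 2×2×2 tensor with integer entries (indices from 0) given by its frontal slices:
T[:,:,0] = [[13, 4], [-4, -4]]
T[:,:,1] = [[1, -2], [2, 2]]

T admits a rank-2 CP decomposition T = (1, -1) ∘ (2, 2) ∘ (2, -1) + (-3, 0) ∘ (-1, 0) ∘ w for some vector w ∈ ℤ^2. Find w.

Subtract the known terms from T to get the rank-1 residual R = (-3, 0) ∘ (-1, 0) ∘ w, so R[i,j,k] = a[i]·b[j]·w[k]. Pick indices with nonzero a[0]·b[0] = (-3)·(-1) = 3. Only the fibre through (0,0,·) is needed: R[0,0,:] = T[0,0,:] − Σₗ aₗ[0]bₗ[0]cₗ = [13, 1] − (1)·(2)·(2, -1) = [9, 3]. Then w[k] = R[0,0,k] / 3 for each k, giving w = [9, 3] / 3 = (3, 1).

w = (3, 1)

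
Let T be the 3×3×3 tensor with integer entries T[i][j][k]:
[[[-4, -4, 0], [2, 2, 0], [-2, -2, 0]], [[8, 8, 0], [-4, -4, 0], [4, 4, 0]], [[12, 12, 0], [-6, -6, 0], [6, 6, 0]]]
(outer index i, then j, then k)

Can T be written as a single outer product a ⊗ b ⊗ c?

Yes

If T = a ⊗ b ⊗ c then every fibre of T is a multiple of the corresponding factor, so read the factors off the fibres through the nonzero entry T[0,0,0] = -4.
The mode-1 fibre T[:,0,0] = [-4, 8, 12] gives a = [1, -2, -3] (primitive direction); the mode-2 fibre T[0,:,0] = [-4, 2, -2] gives b = [2, -1, 1]; then c[k] = T[0,0,k] / (a[0]·b[0]) = [-4, -4, 0] / 2 = [-2, -2, 0].
Expanding [1, -2, -3] ⊗ [2, -1, 1] ⊗ [-2, -2, 0] reproduces all 27 entries of T, so T = [1, -2, -3] ⊗ [2, -1, 1] ⊗ [-2, -2, 0] and rank(T) ≤ 1.
Equivalently every frontal slice T[:,:,k] is c[k] times the rank-1 matrix [1, -2, -3] ⊗ [2, -1, 1]. So T has rank 1 (it is nonzero).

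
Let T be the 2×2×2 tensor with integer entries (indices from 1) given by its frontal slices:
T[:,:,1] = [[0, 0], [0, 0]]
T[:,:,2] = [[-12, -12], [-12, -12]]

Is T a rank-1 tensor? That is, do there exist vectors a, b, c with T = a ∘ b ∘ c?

If T = a ∘ b ∘ c then every fibre of T is a multiple of the corresponding factor, so read the factors off the fibres through the nonzero entry T[1,1,2] = -12.
The mode-1 fibre T[:,1,2] = [-12, -12] gives a = [1, 1] (primitive direction); the mode-2 fibre T[1,:,2] = [-12, -12] gives b = [1, 1]; then c[k] = T[1,1,k] / (a[1]·b[1]) = [0, -12] / 1 = [0, -12].
Expanding [1, 1] ∘ [1, 1] ∘ [0, -12] reproduces all 8 entries of T, so T = [1, 1] ∘ [1, 1] ∘ [0, -12] and rank(T) ≤ 1.
Equivalently every frontal slice T[:,:,k] is c[k] times the rank-1 matrix [1, 1] ∘ [1, 1]. So T has rank 1 (it is nonzero).

Yes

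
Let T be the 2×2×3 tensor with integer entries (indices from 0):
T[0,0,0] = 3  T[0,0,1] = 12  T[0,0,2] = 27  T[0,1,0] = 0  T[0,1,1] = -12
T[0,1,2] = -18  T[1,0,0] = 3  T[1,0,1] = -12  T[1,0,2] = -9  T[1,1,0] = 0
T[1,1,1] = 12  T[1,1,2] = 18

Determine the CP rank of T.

Lower bound: in the mode-1 unfolding of T (rows indexed by i, columns by (j,k)) the 2×2 minor on rows i ∈ {0, 1}, columns (j,k) ∈ {(0,0), (0,1)} is det [[3, 12], [3, -12]] = -72 ≠ 0, so that unfolding has rank ≥ 2 and hence rank(T) ≥ 2 (CP rank is at least every unfolding rank, though it can be larger).
Upper bound: with S_k = T[:,:,k], the two rank-1 terms a₁b₁ᵀ, a₂b₂ᵀ are the rank-1 members of the pencil x·S₀ + y·S₁.
det(x·S₀ + y·S₁) is 72·xy = 72·(y)(x), vanishing at (x:y) = (1:0) and (0:1).
M₁ = S₀ = [[3, 0], [3, 0]] = 3·[1, 1][1, 0]ᵀ and M₂ = S₁ = [[12, -12], [-12, 12]] = 12·[1, -1][1, -1]ᵀ, so take a₁ = [1, 1], b₁ = [1, 0], a₂ = [1, -1], b₂ = [1, -1].
Each slice is an integer combination of E₁ = a₁b₁ᵀ and E₂ = a₂b₂ᵀ: S₀ = 3·E₁, S₁ = 12·E₂, S₂ = 9·E₁ + 18·E₂; reading off coefficients, c₁ = [3, 0, 9] and c₂ = [0, 12, 18].
Hence T = [1, 1] ⊗ [1, 0] ⊗ [3, 0, 9] + [1, -1] ⊗ [1, -1] ⊗ [0, 12, 18], so rank(T) ≤ 2.
These bounds meet, so rank(T) = 2.

2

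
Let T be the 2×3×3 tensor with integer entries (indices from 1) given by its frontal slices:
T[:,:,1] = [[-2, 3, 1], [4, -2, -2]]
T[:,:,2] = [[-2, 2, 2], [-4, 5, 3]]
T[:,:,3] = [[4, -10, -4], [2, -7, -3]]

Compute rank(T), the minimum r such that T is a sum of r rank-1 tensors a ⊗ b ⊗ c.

3

Lower bound: the mode-3 unfolding of T (rows indexed by k, columns by (i,j) = (1,1), (1,2), (1,3), (2,1), (2,2), (2,3)) is [[-2, 3, 1, 4, -2, -2], [-2, 2, 2, -4, 5, 3], [4, -10, -4, 2, -7, -3]].
There the 3×3 minor on rows k ∈ {1, 2, 3}, columns (i,j) ∈ {(1,1), (1,2), (1,3)} is det [[-2, 3, 1], [-2, 2, 2], [4, -10, -4]] = -12 ≠ 0, so this unfolding has rank ≥ 3; CP rank is at least every unfolding rank, so rank(T) ≥ 3. (Flattening ranks never certify an upper bound on CP rank; for that we must actually write T with 3 rank-1 terms.)
Upper bound: T is a sum of 3 rank-1 terms, T = [1, -1] ⊗ [2, -1, -1] ⊗ [-2, 1, 1] + [1, 0] ⊗ [2, 1, -1] ⊗ [1, -1, -1] + [1, 1] ⊗ [1, -2, -1] ⊗ [0, -2, 4] (one valid choice — decompositions are not unique — normalised so each a, b is primitive with positive first nonzero entry; check it by expanding all entries), so rank(T) ≤ 3.
These bounds meet, so rank(T) = 3.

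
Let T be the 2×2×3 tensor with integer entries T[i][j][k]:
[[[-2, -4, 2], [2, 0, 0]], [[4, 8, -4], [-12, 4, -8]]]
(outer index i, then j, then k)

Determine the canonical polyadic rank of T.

3

Lower bound: in the mode-3 unfolding of T (rows indexed by k, columns by (i,j)) the 3×3 minor on rows k ∈ {0, 1, 2}, columns (i,j) ∈ {(0,0), (0,1), (1,1)} is det [[-2, 2, -12], [-4, 0, 4], [2, 0, -8]] = -48 ≠ 0, so that unfolding has rank ≥ 3 and hence rank(T) ≥ 3 (CP rank is at least every unfolding rank, though it can be larger).
Upper bound: T is a sum of 3 rank-1 terms, T = [0, 1] ⊗ [0, 1] ⊗ [-8, 4, -8] + [1, -2] ⊗ [0, 1] ⊗ [4, 4, -2] + [1, -2] ⊗ [1, 1] ⊗ [-2, -4, 2] (written with every a and b primitive with positive leading entry and the scale carried by c; CP decompositions are not unique, and this one is verified by expanding entrywise), so rank(T) ≤ 3.
These bounds meet, so rank(T) = 3.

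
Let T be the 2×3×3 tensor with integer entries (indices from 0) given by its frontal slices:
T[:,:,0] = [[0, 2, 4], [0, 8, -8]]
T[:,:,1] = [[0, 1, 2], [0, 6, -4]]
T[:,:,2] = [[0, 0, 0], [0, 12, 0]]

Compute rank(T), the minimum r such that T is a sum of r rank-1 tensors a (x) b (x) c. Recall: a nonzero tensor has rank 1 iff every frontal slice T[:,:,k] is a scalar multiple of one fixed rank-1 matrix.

2

Lower bound: the mode-3 unfolding of T (rows indexed by k, columns by (i,j) = (0,0), (0,1), (0,2), (1,0), (1,1), (1,2)) is [[0, 2, 4, 0, 8, -8], [0, 1, 2, 0, 6, -4], [0, 0, 0, 0, 12, 0]].
There the 2×2 minor on rows k ∈ {0, 1}, columns (i,j) ∈ {(0,1), (1,1)} is det [[2, 8], [1, 6]] = 4 ≠ 0, so this unfolding has rank ≥ 2; CP rank is at least every unfolding rank, so rank(T) ≥ 2. (This is only a lower bound: in general the CP rank may exceed every unfolding rank, so we still need to exhibit 2 rank-1 terms summing to T.)
Upper bound — finding two terms. Write S_k = T[:,:,k] for the frontal slices: S₀ = [[0, 2, 4], [0, 8, -8]], S₁ = [[0, 1, 2], [0, 6, -4]], S₂ = [[0, 0, 0], [0, 12, 0]].
If T = a₁ (x) b₁ (x) c₁ + a₂ (x) b₂ (x) c₂ then each S_k = c₁[k]·a₁b₁ᵀ + c₂[k]·a₂b₂ᵀ. S₀ and S₁ are linearly independent, so a₁b₁ᵀ and a₂b₂ᵀ must span the same plane of matrices: they are the rank-1 matrices of the form x·S₀ + y·S₁.
The 2×2 minor of x·S₀ + y·S₁ on rows {0,1}, columns {1,2} is −48·x² − 56·xy − 16·y² = (-8)·(3·x + 2·y)(2·x + y), vanishing at (x:y) = (2:-3) and (1:-2).
M₁ = 2·S₀ − 3·S₁ = [[0, 1, 2], [0, -2, -4]] = [1, -2][0, 1, 2]ᵀ and M₂ = S₀ − 2·S₁ = [[0, 0, 0], [0, -4, 0]] = (-4)·[0, 1][0, 1, 0]ᵀ, so take a₁ = [1, -2], b₁ = [0, 1, 2], a₂ = [0, 1], b₂ = [0, 1, 0].
Each slice is an integer combination of E₁ = a₁b₁ᵀ and E₂ = a₂b₂ᵀ: S₀ = 2·E₁ + 12·E₂, S₁ = E₁ + 8·E₂, S₂ = 12·E₂; reading off coefficients, c₁ = [2, 1, 0] and c₂ = [12, 8, 12].
Hence T = [1, -2] (x) [0, 1, 2] (x) [2, 1, 0] + [0, 1] (x) [0, 1, 0] (x) [12, 8, 12], so rank(T) ≤ 2.
These bounds meet, so rank(T) = 2.
Check entry T[0,1,1] = 1: (1)·(1)·(1) + (0)·(1)·(8) = 1.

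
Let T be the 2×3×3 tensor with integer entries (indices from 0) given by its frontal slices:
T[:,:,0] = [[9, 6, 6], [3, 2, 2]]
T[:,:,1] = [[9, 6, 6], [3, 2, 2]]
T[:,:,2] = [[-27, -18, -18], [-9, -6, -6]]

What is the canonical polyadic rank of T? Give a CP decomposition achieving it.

rank(T) = 1

Lower bound: T ≠ 0 (e.g. T[0,0,0] = 9), so rank(T) ≥ 1.
Upper bound: if T = a ∘ b ∘ c then every fibre of T is a multiple of the corresponding factor, so read the factors off the fibres through the nonzero entry T[0,0,0] = 9.
The mode-1 fibre T[:,0,0] = [9, 3] gives a = (3, 1) (primitive direction); the mode-2 fibre T[0,:,0] = [9, 6, 6] gives b = (3, 2, 2); then c[k] = T[0,0,k] / (a[0]·b[0]) = [9, 9, -27] / 9 = (1, 1, -3).
Expanding (3, 1) ∘ (3, 2, 2) ∘ (1, 1, -3) reproduces all 18 entries of T, so T = (3, 1) ∘ (3, 2, 2) ∘ (1, 1, -3) and rank(T) ≤ 1.
These bounds meet, so rank(T) = 1.
Check entry T[0,1,2] = -18: (3)·(2)·(-3) = -18.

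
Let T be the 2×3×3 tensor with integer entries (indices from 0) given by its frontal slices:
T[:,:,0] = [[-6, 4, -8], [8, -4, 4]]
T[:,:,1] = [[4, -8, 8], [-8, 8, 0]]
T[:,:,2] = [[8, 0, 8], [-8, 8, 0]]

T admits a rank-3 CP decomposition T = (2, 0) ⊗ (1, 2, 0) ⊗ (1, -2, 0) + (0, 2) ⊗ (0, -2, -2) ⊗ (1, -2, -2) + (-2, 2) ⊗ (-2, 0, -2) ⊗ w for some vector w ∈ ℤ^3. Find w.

Subtract the known terms from T to get the rank-1 residual R = (-2, 2) ⊗ (-2, 0, -2) ⊗ w, so R[i,j,k] = a[i]·b[j]·w[k]. Pick indices with nonzero a[0]·b[0] = (-2)·(-2) = 4. Only the fibre through (0,0,·) is needed: R[0,0,:] = T[0,0,:] − Σₗ aₗ[0]bₗ[0]cₗ = [-6, 4, 8] − (2)·(1)·(1, -2, 0) − (0)·(0)·(1, -2, -2) = [-8, 8, 8]. Then w[k] = R[0,0,k] / 4 for each k, giving w = [-8, 8, 8] / 4 = (-2, 2, 2).

w = (-2, 2, 2)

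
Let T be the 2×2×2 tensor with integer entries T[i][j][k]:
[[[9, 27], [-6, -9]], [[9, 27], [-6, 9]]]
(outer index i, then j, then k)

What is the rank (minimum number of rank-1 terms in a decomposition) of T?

Lower bound: the mode-3 unfolding of T (rows indexed by k, columns by (i,j) = (0,0), (0,1), (1,0), (1,1)) is [[9, -6, 9, -6], [27, -9, 27, 9]].
There the 2×2 minor on rows k ∈ {0, 1}, columns (i,j) ∈ {(0,0), (0,1)} is det [[9, -6], [27, -9]] = 81 ≠ 0, so this unfolding has rank ≥ 2; CP rank is at least every unfolding rank, so rank(T) ≥ 2. (Flattening ranks never certify an upper bound on CP rank; for that we must actually write T with 2 rank-1 terms.)
Upper bound — finding two terms. Write S_k = T[:,:,k] for the frontal slices: S₀ = [[9, -6], [9, -6]], S₁ = [[27, -9], [27, 9]].
If T = a₁ ⊗ b₁ ⊗ c₁ + a₂ ⊗ b₂ ⊗ c₂ then each S_k = c₁[k]·a₁b₁ᵀ + c₂[k]·a₂b₂ᵀ. S₀ and S₁ are linearly independent, so a₁b₁ᵀ and a₂b₂ᵀ must span the same plane of matrices: they are the rank-1 matrices of the form x·S₀ + y·S₁.
det(x·S₀ + y·S₁) is 162·xy + 486·y² = 162·(x + 3·y)(y), vanishing at (x:y) = (3:-1) and (1:0).
M₁ = 3·S₀ − S₁ = [[0, -9], [0, -27]] = (-9)·[1, 3][0, 1]ᵀ and M₂ = S₀ = [[9, -6], [9, -6]] = 3·[1, 1][3, -2]ᵀ, so take a₁ = [1, 3], b₁ = [0, 1], a₂ = [1, 1], b₂ = [3, -2].
Each slice is an integer combination of E₁ = a₁b₁ᵀ and E₂ = a₂b₂ᵀ: S₀ = 3·E₂, S₁ = 9·E₁ + 9·E₂; reading off coefficients, c₁ = [0, 9] and c₂ = [3, 9].
Hence T = [1, 3] ⊗ [0, 1] ⊗ [0, 9] + [1, 1] ⊗ [3, -2] ⊗ [3, 9], so rank(T) ≤ 2.
These bounds meet, so rank(T) = 2.
Check entry T[0,0,0] = 9: (1)·(0)·(0) + (1)·(3)·(3) = 9.

2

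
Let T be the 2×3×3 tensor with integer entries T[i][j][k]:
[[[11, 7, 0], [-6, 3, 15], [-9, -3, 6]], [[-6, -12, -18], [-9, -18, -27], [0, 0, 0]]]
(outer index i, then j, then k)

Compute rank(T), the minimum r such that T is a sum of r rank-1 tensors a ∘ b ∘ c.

Lower bound: the mode-2 unfolding of T (rows indexed by j, columns by (i,k) = (0,0), (0,1), (0,2), (1,0), (1,1), (1,2)) is [[11, 7, 0, -6, -12, -18], [-6, 3, 15, -9, -18, -27], [-9, -3, 6, 0, 0, 0]].
There the 2×2 minor on rows j ∈ {0, 1}, columns (i,k) ∈ {(0,0), (0,1)} is det [[11, 7], [-6, 3]] = 75 ≠ 0, so this unfolding has rank ≥ 2; CP rank is at least every unfolding rank, so rank(T) ≥ 2. (This is only a lower bound: in general the CP rank may exceed every unfolding rank, so we still need to exhibit 2 rank-1 terms summing to T.)
Upper bound — finding two terms. Write S_k = T[:,:,k] for the frontal slices: S₀ = [[11, -6, -9], [-6, -9, 0]], S₁ = [[7, 3, -3], [-12, -18, 0]], S₂ = [[0, 15, 6], [-18, -27, 0]].
If T = a₁ ∘ b₁ ∘ c₁ + a₂ ∘ b₂ ∘ c₂ then each S_k = c₁[k]·a₁b₁ᵀ + c₂[k]·a₂b₂ᵀ. S₀ and S₁ are linearly independent, so a₁b₁ᵀ and a₂b₂ᵀ must span the same plane of matrices: they are the rank-1 matrices of the form x·S₀ + y·S₁.
The 2×2 minor of x·S₀ + y·S₁ on rows {0,1}, columns {0,1} is −135·x² − 315·xy − 90·y² = (-45)·(x + 2·y)(3·x + y), vanishing at (x:y) = (2:-1) and (1:-3).
M₁ = 2·S₀ − S₁ = [[15, -15, -15], [0, 0, 0]] = 15·[1, 0][1, -1, -1]ᵀ and M₂ = S₀ − 3·S₁ = [[-10, -15, 0], [30, 45, 0]] = (-5)·[1, -3][2, 3, 0]ᵀ, so take a₁ = [1, 0], b₁ = [1, -1, -1], a₂ = [1, -3], b₂ = [2, 3, 0].
Each slice is an integer combination of E₁ = a₁b₁ᵀ and E₂ = a₂b₂ᵀ: S₀ = 9·E₁ + E₂, S₁ = 3·E₁ + 2·E₂, S₂ = −6·E₁ + 3·E₂; reading off coefficients, c₁ = [9, 3, -6] and c₂ = [1, 2, 3].
Hence T = [1, 0] ∘ [1, -1, -1] ∘ [9, 3, -6] + [1, -3] ∘ [2, 3, 0] ∘ [1, 2, 3], so rank(T) ≤ 2.
These bounds meet, so rank(T) = 2.
Check entry T[1,2,0] = 0: (0)·(-1)·(9) + (-3)·(0)·(1) = 0.

2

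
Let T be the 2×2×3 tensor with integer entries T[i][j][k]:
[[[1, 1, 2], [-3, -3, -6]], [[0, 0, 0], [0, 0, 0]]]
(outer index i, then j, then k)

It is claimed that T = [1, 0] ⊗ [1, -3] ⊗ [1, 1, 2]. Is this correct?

Yes

Reconstruct entrywise from the claimed factors. For example, T[1,1,0] = 0 and Σₗ aₗ[1]bₗ[1]cₗ[0] = (0)·(-3)·(1) = 0; checking all 12 entries, every one matches. The claim holds.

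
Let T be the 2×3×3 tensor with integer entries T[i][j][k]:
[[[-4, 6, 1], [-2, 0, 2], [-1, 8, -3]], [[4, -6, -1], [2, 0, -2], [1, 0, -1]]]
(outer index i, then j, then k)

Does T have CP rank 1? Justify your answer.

The mode-2 unfolding of T (rows indexed by j, columns by (i,k) = (0,0), (0,1), (0,2), (1,0), (1,1), (1,2)) is [[-4, 6, 1, 4, -6, -1], [-2, 0, 2, 2, 0, -2], [-1, 8, -3, 1, 0, -1]].
There the 3×3 minor on rows j ∈ {0, 1, 2}, columns (i,k) ∈ {(0,0), (0,1), (1,1)} is det [[-4, 6, -6], [-2, 0, 0], [-1, 8, 0]] = 96 ≠ 0, so this unfolding has rank ≥ 3; CP rank is at least every unfolding rank, so rank(T) ≥ 3.
In particular rank(T) ≥ 3 > 1, so T is not rank-1.

No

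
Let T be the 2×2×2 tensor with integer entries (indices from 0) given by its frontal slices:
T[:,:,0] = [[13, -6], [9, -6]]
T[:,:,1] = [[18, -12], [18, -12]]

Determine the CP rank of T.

2

Lower bound: the mode-2 unfolding of T (rows indexed by j, columns by (i,k) = (0,0), (0,1), (1,0), (1,1)) is [[13, 18, 9, 18], [-6, -12, -6, -12]].
There the 2×2 minor on rows j ∈ {0, 1}, columns (i,k) ∈ {(0,0), (0,1)} is det [[13, 18], [-6, -12]] = -48 ≠ 0, so this unfolding has rank ≥ 2; CP rank is at least every unfolding rank, so rank(T) ≥ 2. (Unfolding ranks only ever bound the CP rank from below — rank(T) can be strictly larger than all of them — so the matching upper bound has to come from an explicit 2-term decomposition.)
Upper bound — finding two terms. Write S_k = T[:,:,k] for the frontal slices: S₀ = [[13, -6], [9, -6]], S₁ = [[18, -12], [18, -12]].
If T = a₁ ⊗ b₁ ⊗ c₁ + a₂ ⊗ b₂ ⊗ c₂ then each S_k = c₁[k]·a₁b₁ᵀ + c₂[k]·a₂b₂ᵀ. S₀ and S₁ are linearly independent, so a₁b₁ᵀ and a₂b₂ᵀ must span the same plane of matrices: they are the rank-1 matrices of the form x·S₀ + y·S₁.
det(x·S₀ + y·S₁) is −24·x² − 48·xy = (-24)·(x + 2·y)(x), vanishing at (x:y) = (2:-1) and (0:1).
M₁ = 2·S₀ − S₁ = [[8, 0], [0, 0]] = 8·(1, 0)(1, 0)ᵀ and M₂ = S₁ = [[18, -12], [18, -12]] = 6·(1, 1)(3, -2)ᵀ, so take a₁ = (1, 0), b₁ = (1, 0), a₂ = (1, 1), b₂ = (3, -2).
Each slice is an integer combination of E₁ = a₁b₁ᵀ and E₂ = a₂b₂ᵀ: S₀ = 4·E₁ + 3·E₂, S₁ = 6·E₂; reading off coefficients, c₁ = (4, 0) and c₂ = (3, 6).
Hence T = (1, 0) ⊗ (1, 0) ⊗ (4, 0) + (1, 1) ⊗ (3, -2) ⊗ (3, 6), so rank(T) ≤ 2.
These bounds meet, so rank(T) = 2.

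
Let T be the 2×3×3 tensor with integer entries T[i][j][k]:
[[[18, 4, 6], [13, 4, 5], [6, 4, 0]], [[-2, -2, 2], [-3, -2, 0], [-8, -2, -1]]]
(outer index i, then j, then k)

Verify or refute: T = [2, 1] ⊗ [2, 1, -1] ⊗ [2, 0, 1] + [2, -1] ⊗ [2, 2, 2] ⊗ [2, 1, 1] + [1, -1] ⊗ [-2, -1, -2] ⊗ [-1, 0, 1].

Yes

Reconstruct entrywise from the claimed factors. For example, T[1,0,0] = -2 and Σₗ aₗ[1]bₗ[0]cₗ[0] = (1)·(2)·(2) + (-1)·(2)·(2) + (-1)·(-2)·(-1) = -2; checking all 18 entries, every one matches. The claim holds.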